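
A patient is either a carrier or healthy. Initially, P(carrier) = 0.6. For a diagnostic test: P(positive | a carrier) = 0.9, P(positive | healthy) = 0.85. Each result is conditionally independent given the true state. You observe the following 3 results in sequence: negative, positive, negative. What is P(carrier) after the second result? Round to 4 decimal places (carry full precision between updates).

0.5143

After 'negative': P(carrier) = 0.1·0.6000 / (0.1·0.6000 + 0.15·0.4000) ≈ 0.5000
After 'positive': P(carrier) = 0.9·0.5000 / (0.9·0.5000 + 0.85·0.5000) ≈ 0.5143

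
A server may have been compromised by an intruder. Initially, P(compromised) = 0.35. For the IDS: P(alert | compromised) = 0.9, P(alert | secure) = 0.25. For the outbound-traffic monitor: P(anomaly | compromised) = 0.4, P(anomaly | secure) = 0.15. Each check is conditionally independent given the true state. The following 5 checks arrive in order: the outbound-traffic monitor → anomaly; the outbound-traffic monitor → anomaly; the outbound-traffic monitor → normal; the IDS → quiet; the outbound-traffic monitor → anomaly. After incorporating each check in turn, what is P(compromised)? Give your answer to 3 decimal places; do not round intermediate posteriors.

0.490

After the outbound-traffic monitor='anomaly': P(compromised) = 0.4·0.3500 / (0.4·0.3500 + 0.15·0.6500) ≈ 0.5895
After the outbound-traffic monitor='anomaly': P(compromised) = 0.4·0.5895 / (0.4·0.5895 + 0.15·0.4105) ≈ 0.7929
After the outbound-traffic monitor='normal': P(compromised) = 0.6·0.7929 / (0.6·0.7929 + 0.85·0.2071) ≈ 0.7299
After the IDS='quiet': P(compromised) = 0.1·0.7299 / (0.1·0.7299 + 0.75·0.2701) ≈ 0.2649
After the outbound-traffic monitor='anomaly': P(compromised) = 0.4·0.2649 / (0.4·0.2649 + 0.15·0.7351) ≈ 0.4901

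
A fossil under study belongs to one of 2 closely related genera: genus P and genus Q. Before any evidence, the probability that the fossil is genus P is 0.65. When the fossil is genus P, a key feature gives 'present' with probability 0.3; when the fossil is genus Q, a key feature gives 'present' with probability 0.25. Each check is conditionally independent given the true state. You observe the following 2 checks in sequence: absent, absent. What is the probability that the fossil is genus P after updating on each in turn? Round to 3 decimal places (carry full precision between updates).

0.618

After 'absent': P(genus P) = 0.7·0.6500 / (0.7·0.6500 + 0.75·0.3500) ≈ 0.6341
After 'absent': P(genus P) = 0.7·0.6341 / (0.7·0.6341 + 0.75·0.3659) ≈ 0.6180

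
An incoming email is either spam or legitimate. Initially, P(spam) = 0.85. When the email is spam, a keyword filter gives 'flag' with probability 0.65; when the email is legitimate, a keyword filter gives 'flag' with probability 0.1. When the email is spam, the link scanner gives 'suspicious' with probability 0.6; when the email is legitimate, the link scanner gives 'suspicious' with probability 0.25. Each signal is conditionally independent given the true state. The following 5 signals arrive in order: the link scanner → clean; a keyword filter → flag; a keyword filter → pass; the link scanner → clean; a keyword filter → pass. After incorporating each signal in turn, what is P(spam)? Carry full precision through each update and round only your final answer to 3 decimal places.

After the link scanner='clean': P(spam) = 0.4·0.8500 / (0.4·0.8500 + 0.75·0.1500) ≈ 0.7514
After a keyword filter='flag': P(spam) = 0.65·0.7514 / (0.65·0.7514 + 0.1·0.2486) ≈ 0.9516
After a keyword filter='pass': P(spam) = 0.35·0.9516 / (0.35·0.9516 + 0.9·0.0484) ≈ 0.8843
After the link scanner='clean': P(spam) = 0.4·0.8843 / (0.4·0.8843 + 0.75·0.1157) ≈ 0.8029
After a keyword filter='pass': P(spam) = 0.35·0.8029 / (0.35·0.8029 + 0.9·0.1971) ≈ 0.6131

0.613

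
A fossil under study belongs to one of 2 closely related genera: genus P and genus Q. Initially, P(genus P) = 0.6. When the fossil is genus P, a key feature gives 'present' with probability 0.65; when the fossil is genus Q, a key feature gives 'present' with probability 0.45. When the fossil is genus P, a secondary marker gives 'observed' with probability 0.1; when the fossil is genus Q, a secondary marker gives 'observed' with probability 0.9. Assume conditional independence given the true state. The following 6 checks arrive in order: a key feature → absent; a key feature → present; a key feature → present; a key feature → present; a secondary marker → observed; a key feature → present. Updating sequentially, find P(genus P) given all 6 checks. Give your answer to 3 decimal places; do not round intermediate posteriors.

After a key feature='absent': P(genus P) = 0.35·0.6000 / (0.35·0.6000 + 0.55·0.4000) ≈ 0.4884
After a key feature='present': P(genus P) = 0.65·0.4884 / (0.65·0.4884 + 0.45·0.5116) ≈ 0.5796
After a key feature='present': P(genus P) = 0.65·0.5796 / (0.65·0.5796 + 0.45·0.4204) ≈ 0.6657
After a key feature='present': P(genus P) = 0.65·0.6657 / (0.65·0.6657 + 0.45·0.3343) ≈ 0.7421
After a secondary marker='observed': P(genus P) = 0.1·0.7421 / (0.1·0.7421 + 0.9·0.2579) ≈ 0.2422
After a key feature='present': P(genus P) = 0.65·0.2422 / (0.65·0.2422 + 0.45·0.7578) ≈ 0.3159

0.316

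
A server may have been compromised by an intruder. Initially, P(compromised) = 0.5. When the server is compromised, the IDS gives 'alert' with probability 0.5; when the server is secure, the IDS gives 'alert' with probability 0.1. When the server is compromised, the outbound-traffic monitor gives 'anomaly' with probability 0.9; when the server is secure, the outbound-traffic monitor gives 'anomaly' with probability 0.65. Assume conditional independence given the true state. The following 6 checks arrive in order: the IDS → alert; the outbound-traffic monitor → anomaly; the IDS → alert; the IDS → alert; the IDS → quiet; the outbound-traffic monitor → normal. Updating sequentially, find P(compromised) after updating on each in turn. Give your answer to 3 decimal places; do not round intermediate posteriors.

0.965

After the IDS='alert': P(compromised) = 0.5·0.5000 / (0.5·0.5000 + 0.1·0.5000) ≈ 0.8333
After the outbound-traffic monitor='anomaly': P(compromised) = 0.9·0.8333 / (0.9·0.8333 + 0.65·0.1667) ≈ 0.8738
After the IDS='alert': P(compromised) = 0.5·0.8738 / (0.5·0.8738 + 0.1·0.1262) ≈ 0.9719
After the IDS='alert': P(compromised) = 0.5·0.9719 / (0.5·0.9719 + 0.1·0.0281) ≈ 0.9943
After the IDS='quiet': P(compromised) = 0.5·0.9943 / (0.5·0.9943 + 0.9·0.0057) ≈ 0.9897
After the outbound-traffic monitor='normal': P(compromised) = 0.1·0.9897 / (0.1·0.9897 + 0.35·0.0103) ≈ 0.9649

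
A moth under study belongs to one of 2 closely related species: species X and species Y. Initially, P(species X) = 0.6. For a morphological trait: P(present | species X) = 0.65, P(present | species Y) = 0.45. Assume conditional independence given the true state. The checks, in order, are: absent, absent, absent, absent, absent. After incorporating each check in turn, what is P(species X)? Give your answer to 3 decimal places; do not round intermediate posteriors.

After 'absent': P(species X) = 0.35·0.6000 / (0.35·0.6000 + 0.55·0.4000) ≈ 0.4884
After 'absent': P(species X) = 0.35·0.4884 / (0.35·0.4884 + 0.55·0.5116) ≈ 0.3779
After 'absent': P(species X) = 0.35·0.3779 / (0.35·0.3779 + 0.55·0.6221) ≈ 0.2788
After 'absent': P(species X) = 0.35·0.2788 / (0.35·0.2788 + 0.55·0.7212) ≈ 0.1974
After 'absent': P(species X) = 0.35·0.1974 / (0.35·0.1974 + 0.55·0.8026) ≈ 0.1354

0.135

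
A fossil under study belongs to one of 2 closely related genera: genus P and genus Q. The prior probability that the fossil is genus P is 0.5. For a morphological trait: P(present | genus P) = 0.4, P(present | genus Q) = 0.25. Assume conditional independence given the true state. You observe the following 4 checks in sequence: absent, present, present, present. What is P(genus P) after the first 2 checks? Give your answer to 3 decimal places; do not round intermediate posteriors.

Apply Bayes' rule sequentially, carrying P(genus P) forward.
After 'absent': P(genus P) = 0.6·0.5000 / (0.6·0.5000 + 0.75·0.5000) ≈ 0.4444
After 'present': P(genus P) = 0.4·0.4444 / (0.4·0.4444 + 0.25·0.5556) ≈ 0.5614

0.561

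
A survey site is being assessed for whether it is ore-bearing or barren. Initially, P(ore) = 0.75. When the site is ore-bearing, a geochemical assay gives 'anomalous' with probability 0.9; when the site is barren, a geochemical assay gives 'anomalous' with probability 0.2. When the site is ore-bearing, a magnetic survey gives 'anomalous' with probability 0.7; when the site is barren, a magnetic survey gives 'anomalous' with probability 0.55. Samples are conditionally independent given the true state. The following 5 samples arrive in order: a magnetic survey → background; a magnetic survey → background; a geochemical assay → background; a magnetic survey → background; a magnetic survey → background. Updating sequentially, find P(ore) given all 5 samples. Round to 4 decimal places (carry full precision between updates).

Apply Bayes' rule sequentially, carrying P(ore) forward.
After a magnetic survey='background': P(ore) = 0.3·0.7500 / (0.3·0.7500 + 0.45·0.2500) ≈ 0.6667
After a magnetic survey='background': P(ore) = 0.3·0.6667 / (0.3·0.6667 + 0.45·0.3333) ≈ 0.5714
After a geochemical assay='background': P(ore) = 0.1·0.5714 / (0.1·0.5714 + 0.8·0.4286) ≈ 0.1429
After a magnetic survey='background': P(ore) = 0.3·0.1429 / (0.3·0.1429 + 0.45·0.8571) ≈ 0.1000
After a magnetic survey='background': P(ore) = 0.3·0.1000 / (0.3·0.1000 + 0.45·0.9000) ≈ 0.0690

0.0690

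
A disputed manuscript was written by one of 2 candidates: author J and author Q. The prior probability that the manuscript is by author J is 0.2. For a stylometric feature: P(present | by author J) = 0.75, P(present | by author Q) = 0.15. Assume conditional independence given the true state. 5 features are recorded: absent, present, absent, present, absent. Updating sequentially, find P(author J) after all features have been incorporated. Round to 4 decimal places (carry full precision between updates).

After 'absent': P(author J) = 0.25·0.2000 / (0.25·0.2000 + 0.85·0.8000) ≈ 0.0685
After 'present': P(author J) = 0.75·0.0685 / (0.75·0.0685 + 0.15·0.9315) ≈ 0.2688
After 'absent': P(author J) = 0.25·0.2688 / (0.25·0.2688 + 0.85·0.7312) ≈ 0.0976
After 'present': P(author J) = 0.75·0.0976 / (0.75·0.0976 + 0.15·0.9024) ≈ 0.3509
After 'absent': P(author J) = 0.25·0.3509 / (0.25·0.3509 + 0.85·0.6491) ≈ 0.1372

0.1372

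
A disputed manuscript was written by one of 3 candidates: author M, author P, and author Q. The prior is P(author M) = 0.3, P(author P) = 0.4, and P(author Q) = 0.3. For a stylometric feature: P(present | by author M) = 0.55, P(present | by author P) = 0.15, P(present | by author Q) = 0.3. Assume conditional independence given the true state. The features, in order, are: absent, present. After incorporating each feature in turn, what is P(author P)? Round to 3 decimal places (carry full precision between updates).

0.271

Apply Bayes' rule sequentially, carrying P(author P) forward.
After 'absent': normaliser = 0.45·0.3000 + 0.85·0.4000 + 0.7·0.3000; P(author M) ≈ 0.1971, P(author P) ≈ 0.4964, P(author Q) ≈ 0.3066
After 'present': normaliser = 0.55·0.1971 + 0.15·0.4964 + 0.3·0.3066; P(author M) ≈ 0.3944, P(author P) ≈ 0.2709, P(author Q) ≈ 0.3347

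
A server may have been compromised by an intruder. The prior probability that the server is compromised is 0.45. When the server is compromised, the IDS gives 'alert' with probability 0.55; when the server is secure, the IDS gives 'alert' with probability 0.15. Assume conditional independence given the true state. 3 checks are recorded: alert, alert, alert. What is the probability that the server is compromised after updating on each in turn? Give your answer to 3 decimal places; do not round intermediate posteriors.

0.976

After 'alert': P(compromised) = 0.55·0.4500 / (0.55·0.4500 + 0.15·0.5500) ≈ 0.7500
After 'alert': P(compromised) = 0.55·0.7500 / (0.55·0.7500 + 0.15·0.2500) ≈ 0.9167
After 'alert': P(compromised) = 0.55·0.9167 / (0.55·0.9167 + 0.15·0.0833) ≈ 0.9758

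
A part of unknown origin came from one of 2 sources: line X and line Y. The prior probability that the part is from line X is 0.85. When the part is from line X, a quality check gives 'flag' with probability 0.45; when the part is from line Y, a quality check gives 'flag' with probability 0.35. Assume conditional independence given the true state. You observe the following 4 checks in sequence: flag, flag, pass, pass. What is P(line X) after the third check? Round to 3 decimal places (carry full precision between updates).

Each posterior becomes the prior for the next update.
After 'flag': P(line X) = 0.45·0.8500 / (0.45·0.8500 + 0.35·0.1500) ≈ 0.8793
After 'flag': P(line X) = 0.45·0.8793 / (0.45·0.8793 + 0.35·0.1207) ≈ 0.9035
After 'pass': P(line X) = 0.55·0.9035 / (0.55·0.9035 + 0.65·0.0965) ≈ 0.8880

0.888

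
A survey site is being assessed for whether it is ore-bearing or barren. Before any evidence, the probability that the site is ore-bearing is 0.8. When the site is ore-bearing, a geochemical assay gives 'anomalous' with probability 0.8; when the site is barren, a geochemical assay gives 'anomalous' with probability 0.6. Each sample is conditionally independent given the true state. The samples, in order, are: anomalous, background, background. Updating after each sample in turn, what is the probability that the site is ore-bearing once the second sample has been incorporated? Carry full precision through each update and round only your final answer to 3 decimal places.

Apply Bayes' rule sequentially, carrying P(ore) forward.
After 'anomalous': P(ore) = 0.8·0.8000 / (0.8·0.8000 + 0.6·0.2000) ≈ 0.8421
After 'background': P(ore) = 0.2·0.8421 / (0.2·0.8421 + 0.4·0.1579) ≈ 0.7273

0.727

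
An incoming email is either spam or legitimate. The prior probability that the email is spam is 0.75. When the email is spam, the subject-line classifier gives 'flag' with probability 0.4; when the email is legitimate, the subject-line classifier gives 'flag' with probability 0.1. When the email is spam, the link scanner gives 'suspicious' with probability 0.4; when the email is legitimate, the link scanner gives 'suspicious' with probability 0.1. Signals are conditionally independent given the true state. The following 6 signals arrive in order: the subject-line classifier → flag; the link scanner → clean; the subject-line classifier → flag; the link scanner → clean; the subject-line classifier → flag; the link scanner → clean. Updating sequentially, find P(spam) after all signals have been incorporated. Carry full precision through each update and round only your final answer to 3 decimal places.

Apply Bayes' rule sequentially, carrying P(spam) forward.
After the subject-line classifier='flag': P(spam) = 0.4·0.7500 / (0.4·0.7500 + 0.1·0.2500) ≈ 0.9231
After the link scanner='clean': P(spam) = 0.6·0.9231 / (0.6·0.9231 + 0.9·0.0769) ≈ 0.8889
After the subject-line classifier='flag': P(spam) = 0.4·0.8889 / (0.4·0.8889 + 0.1·0.1111) ≈ 0.9697
After the link scanner='clean': P(spam) = 0.6·0.9697 / (0.6·0.9697 + 0.9·0.0303) ≈ 0.9552
After the subject-line classifier='flag': P(spam) = 0.4·0.9552 / (0.4·0.9552 + 0.1·0.0448) ≈ 0.9884
After the link scanner='clean': P(spam) = 0.6·0.9884 / (0.6·0.9884 + 0.9·0.0116) ≈ 0.9827

0.983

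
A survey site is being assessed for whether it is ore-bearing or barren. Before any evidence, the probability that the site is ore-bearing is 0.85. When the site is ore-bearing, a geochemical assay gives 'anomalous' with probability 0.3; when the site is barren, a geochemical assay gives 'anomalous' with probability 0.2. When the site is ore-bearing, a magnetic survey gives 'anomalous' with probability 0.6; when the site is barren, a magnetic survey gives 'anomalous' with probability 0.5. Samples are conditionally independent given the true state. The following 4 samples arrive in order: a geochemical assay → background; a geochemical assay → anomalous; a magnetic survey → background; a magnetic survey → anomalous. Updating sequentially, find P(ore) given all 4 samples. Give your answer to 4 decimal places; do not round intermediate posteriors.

0.8771

After a geochemical assay='background': P(ore) = 0.7·0.8500 / (0.7·0.8500 + 0.8·0.1500) ≈ 0.8322
After a geochemical assay='anomalous': P(ore) = 0.3·0.8322 / (0.3·0.8322 + 0.2·0.1678) ≈ 0.8815
After a magnetic survey='background': P(ore) = 0.4·0.8815 / (0.4·0.8815 + 0.5·0.1185) ≈ 0.8561
After a magnetic survey='anomalous': P(ore) = 0.6·0.8561 / (0.6·0.8561 + 0.5·0.1439) ≈ 0.8771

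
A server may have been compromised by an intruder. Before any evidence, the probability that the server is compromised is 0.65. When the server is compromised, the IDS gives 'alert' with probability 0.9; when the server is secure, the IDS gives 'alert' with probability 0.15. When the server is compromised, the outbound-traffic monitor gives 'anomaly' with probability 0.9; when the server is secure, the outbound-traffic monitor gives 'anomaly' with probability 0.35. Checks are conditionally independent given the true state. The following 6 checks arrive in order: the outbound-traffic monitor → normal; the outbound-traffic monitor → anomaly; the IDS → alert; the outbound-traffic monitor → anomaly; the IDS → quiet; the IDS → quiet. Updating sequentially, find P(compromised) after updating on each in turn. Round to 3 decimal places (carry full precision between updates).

After the outbound-traffic monitor='normal': P(compromised) = 0.1·0.6500 / (0.1·0.6500 + 0.65·0.3500) ≈ 0.2222
After the outbound-traffic monitor='anomaly': P(compromised) = 0.9·0.2222 / (0.9·0.2222 + 0.35·0.7778) ≈ 0.4235
After the IDS='alert': P(compromised) = 0.9·0.4235 / (0.9·0.4235 + 0.15·0.5765) ≈ 0.8151
After the outbound-traffic monitor='anomaly': P(compromised) = 0.9·0.8151 / (0.9·0.8151 + 0.35·0.1849) ≈ 0.9189
After the IDS='quiet': P(compromised) = 0.1·0.9189 / (0.1·0.9189 + 0.85·0.0811) ≈ 0.5715
After the IDS='quiet': P(compromised) = 0.1·0.5715 / (0.1·0.5715 + 0.85·0.4285) ≈ 0.1356

0.136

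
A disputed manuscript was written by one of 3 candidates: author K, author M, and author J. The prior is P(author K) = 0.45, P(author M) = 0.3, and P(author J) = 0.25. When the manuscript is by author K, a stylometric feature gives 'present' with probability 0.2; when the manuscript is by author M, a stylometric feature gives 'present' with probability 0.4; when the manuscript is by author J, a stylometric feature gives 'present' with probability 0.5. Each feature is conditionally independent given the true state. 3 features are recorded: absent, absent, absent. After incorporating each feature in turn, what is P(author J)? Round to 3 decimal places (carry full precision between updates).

After 'absent': normaliser = 0.8·0.4500 + 0.6·0.3000 + 0.5·0.2500; P(author K) ≈ 0.5414, P(author M) ≈ 0.2707, P(author J) ≈ 0.1880
After 'absent': normaliser = 0.8·0.5414 + 0.6·0.2707 + 0.5·0.1880; P(author K) ≈ 0.6281, P(author M) ≈ 0.2356, P(author J) ≈ 0.1363
After 'absent': normaliser = 0.8·0.6281 + 0.6·0.2356 + 0.5·0.1363; P(author K) ≈ 0.7058, P(author M) ≈ 0.1985, P(author J) ≈ 0.0957

0.096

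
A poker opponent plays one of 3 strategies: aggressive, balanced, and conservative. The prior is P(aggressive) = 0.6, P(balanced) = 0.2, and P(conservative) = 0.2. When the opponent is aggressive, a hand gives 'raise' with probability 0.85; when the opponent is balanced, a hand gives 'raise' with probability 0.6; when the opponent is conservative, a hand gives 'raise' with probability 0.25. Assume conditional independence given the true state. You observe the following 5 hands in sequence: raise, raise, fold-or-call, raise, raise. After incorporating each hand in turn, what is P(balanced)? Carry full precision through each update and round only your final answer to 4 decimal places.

0.1790

Apply Bayes' rule sequentially, carrying P(balanced) forward.
After 'raise': normaliser = 0.85·0.6000 + 0.6·0.2000 + 0.25·0.2000; P(aggressive) ≈ 0.7500, P(balanced) ≈ 0.1765, P(conservative) ≈ 0.0735
After 'raise': normaliser = 0.85·0.7500 + 0.6·0.1765 + 0.25·0.0735; P(aggressive) ≈ 0.8369, P(balanced) ≈ 0.1390, P(conservative) ≈ 0.0241
After 'fold-or-call': normaliser = 0.15·0.8369 + 0.4·0.1390 + 0.75·0.0241; P(aggressive) ≈ 0.6301, P(balanced) ≈ 0.2791, P(conservative) ≈ 0.0908
After 'raise': normaliser = 0.85·0.6301 + 0.6·0.2791 + 0.25·0.0908; P(aggressive) ≈ 0.7380, P(balanced) ≈ 0.2307, P(conservative) ≈ 0.0313
After 'raise': normaliser = 0.85·0.7380 + 0.6·0.2307 + 0.25·0.0313; P(aggressive) ≈ 0.8109, P(balanced) ≈ 0.1790, P(conservative) ≈ 0.0101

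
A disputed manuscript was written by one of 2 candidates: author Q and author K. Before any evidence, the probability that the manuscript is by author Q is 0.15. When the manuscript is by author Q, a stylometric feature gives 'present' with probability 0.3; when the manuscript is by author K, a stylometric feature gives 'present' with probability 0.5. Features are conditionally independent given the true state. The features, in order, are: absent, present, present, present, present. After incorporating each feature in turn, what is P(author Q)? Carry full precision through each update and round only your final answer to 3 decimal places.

0.031

After 'absent': P(author Q) = 0.7·0.1500 / (0.7·0.1500 + 0.5·0.8500) ≈ 0.1981
After 'present': P(author Q) = 0.3·0.1981 / (0.3·0.1981 + 0.5·0.8019) ≈ 0.1291
After 'present': P(author Q) = 0.3·0.1291 / (0.3·0.1291 + 0.5·0.8709) ≈ 0.0817
After 'present': P(author Q) = 0.3·0.0817 / (0.3·0.0817 + 0.5·0.9183) ≈ 0.0507
After 'present': P(author Q) = 0.3·0.0507 / (0.3·0.0507 + 0.5·0.9493) ≈ 0.0310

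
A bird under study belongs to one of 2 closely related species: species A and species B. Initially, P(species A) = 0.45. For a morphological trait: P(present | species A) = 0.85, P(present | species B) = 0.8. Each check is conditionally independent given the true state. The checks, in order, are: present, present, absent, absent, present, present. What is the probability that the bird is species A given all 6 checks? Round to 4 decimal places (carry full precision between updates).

After 'present': P(species A) = 0.85·0.4500 / (0.85·0.4500 + 0.8·0.5500) ≈ 0.4650
After 'present': P(species A) = 0.85·0.4650 / (0.85·0.4650 + 0.8·0.5350) ≈ 0.4802
After 'absent': P(species A) = 0.15·0.4802 / (0.15·0.4802 + 0.2·0.5198) ≈ 0.4092
After 'absent': P(species A) = 0.15·0.4092 / (0.15·0.4092 + 0.2·0.5908) ≈ 0.3419
After 'present': P(species A) = 0.85·0.3419 / (0.85·0.3419 + 0.8·0.6581) ≈ 0.3557
After 'present': P(species A) = 0.85·0.3557 / (0.85·0.3557 + 0.8·0.6443) ≈ 0.3697

0.3697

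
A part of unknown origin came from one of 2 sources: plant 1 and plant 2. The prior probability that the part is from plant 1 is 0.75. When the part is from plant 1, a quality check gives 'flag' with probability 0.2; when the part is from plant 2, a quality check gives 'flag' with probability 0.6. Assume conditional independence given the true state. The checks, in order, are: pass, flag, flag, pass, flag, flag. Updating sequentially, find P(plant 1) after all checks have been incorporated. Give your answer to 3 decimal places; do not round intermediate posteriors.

Each posterior becomes the prior for the next update.
After 'pass': P(plant 1) = 0.8·0.7500 / (0.8·0.7500 + 0.4·0.2500) ≈ 0.8571
After 'flag': P(plant 1) = 0.2·0.8571 / (0.2·0.8571 + 0.6·0.1429) ≈ 0.6667
After 'flag': P(plant 1) = 0.2·0.6667 / (0.2·0.6667 + 0.6·0.3333) ≈ 0.4000
After 'pass': P(plant 1) = 0.8·0.4000 / (0.8·0.4000 + 0.4·0.6000) ≈ 0.5714
After 'flag': P(plant 1) = 0.2·0.5714 / (0.2·0.5714 + 0.6·0.4286) ≈ 0.3077
After 'flag': P(plant 1) = 0.2·0.3077 / (0.2·0.3077 + 0.6·0.6923) ≈ 0.1290

0.129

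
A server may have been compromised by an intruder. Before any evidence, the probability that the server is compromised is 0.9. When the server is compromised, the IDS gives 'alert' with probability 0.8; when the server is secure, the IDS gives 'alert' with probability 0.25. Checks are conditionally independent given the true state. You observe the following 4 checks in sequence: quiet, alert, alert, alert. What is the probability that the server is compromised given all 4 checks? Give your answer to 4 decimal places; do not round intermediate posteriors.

After 'quiet': P(compromised) = 0.2·0.9000 / (0.2·0.9000 + 0.75·0.1000) ≈ 0.7059
After 'alert': P(compromised) = 0.8·0.7059 / (0.8·0.7059 + 0.25·0.2941) ≈ 0.8848
After 'alert': P(compromised) = 0.8·0.8848 / (0.8·0.8848 + 0.25·0.1152) ≈ 0.9609
After 'alert': P(compromised) = 0.8·0.9609 / (0.8·0.9609 + 0.25·0.0391) ≈ 0.9874

0.9874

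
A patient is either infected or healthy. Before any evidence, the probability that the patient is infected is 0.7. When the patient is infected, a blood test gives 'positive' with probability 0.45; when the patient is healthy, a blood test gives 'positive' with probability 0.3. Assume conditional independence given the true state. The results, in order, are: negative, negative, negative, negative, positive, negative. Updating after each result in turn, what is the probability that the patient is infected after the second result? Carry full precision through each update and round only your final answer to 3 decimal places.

After 'negative': P(infected) = 0.55·0.7000 / (0.55·0.7000 + 0.7·0.3000) ≈ 0.6471
After 'negative': P(infected) = 0.55·0.6471 / (0.55·0.6471 + 0.7·0.3529) ≈ 0.5902

0.590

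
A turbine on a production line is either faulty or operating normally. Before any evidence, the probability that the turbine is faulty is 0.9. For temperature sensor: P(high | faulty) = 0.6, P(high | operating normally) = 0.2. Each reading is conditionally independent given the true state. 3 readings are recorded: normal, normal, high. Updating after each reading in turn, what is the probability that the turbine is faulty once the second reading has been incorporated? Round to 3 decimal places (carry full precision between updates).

0.692

After 'normal': P(faulty) = 0.4·0.9000 / (0.4·0.9000 + 0.8·0.1000) ≈ 0.8182
After 'normal': P(faulty) = 0.4·0.8182 / (0.4·0.8182 + 0.8·0.1818) ≈ 0.6923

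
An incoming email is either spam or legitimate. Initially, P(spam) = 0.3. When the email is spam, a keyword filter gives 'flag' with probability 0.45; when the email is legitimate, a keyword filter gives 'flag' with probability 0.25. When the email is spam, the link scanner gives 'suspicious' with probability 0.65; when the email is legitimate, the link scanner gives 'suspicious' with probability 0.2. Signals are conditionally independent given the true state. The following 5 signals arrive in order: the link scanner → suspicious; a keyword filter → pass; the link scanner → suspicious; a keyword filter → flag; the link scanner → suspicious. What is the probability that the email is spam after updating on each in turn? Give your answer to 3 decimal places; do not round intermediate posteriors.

0.951

Each posterior becomes the prior for the next update.
After the link scanner='suspicious': P(spam) = 0.65·0.3000 / (0.65·0.3000 + 0.2·0.7000) ≈ 0.5821
After a keyword filter='pass': P(spam) = 0.55·0.5821 / (0.55·0.5821 + 0.75·0.4179) ≈ 0.5053
After the link scanner='suspicious': P(spam) = 0.65·0.5053 / (0.65·0.5053 + 0.2·0.4947) ≈ 0.7685
After a keyword filter='flag': P(spam) = 0.45·0.7685 / (0.45·0.7685 + 0.25·0.2315) ≈ 0.8566
After the link scanner='suspicious': P(spam) = 0.65·0.8566 / (0.65·0.8566 + 0.2·0.1434) ≈ 0.9510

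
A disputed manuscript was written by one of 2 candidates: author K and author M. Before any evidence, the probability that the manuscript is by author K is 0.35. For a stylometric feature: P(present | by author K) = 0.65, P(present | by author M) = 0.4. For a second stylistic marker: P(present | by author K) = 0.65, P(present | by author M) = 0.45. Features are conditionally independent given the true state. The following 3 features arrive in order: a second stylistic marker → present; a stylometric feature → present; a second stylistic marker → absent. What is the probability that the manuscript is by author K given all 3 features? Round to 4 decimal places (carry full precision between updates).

After a second stylistic marker='present': P(author K) = 0.65·0.3500 / (0.65·0.3500 + 0.45·0.6500) ≈ 0.4375
After a stylometric feature='present': P(author K) = 0.65·0.4375 / (0.65·0.4375 + 0.4·0.5625) ≈ 0.5583
After a second stylistic marker='absent': P(author K) = 0.35·0.5583 / (0.35·0.5583 + 0.55·0.4417) ≈ 0.4458

0.4458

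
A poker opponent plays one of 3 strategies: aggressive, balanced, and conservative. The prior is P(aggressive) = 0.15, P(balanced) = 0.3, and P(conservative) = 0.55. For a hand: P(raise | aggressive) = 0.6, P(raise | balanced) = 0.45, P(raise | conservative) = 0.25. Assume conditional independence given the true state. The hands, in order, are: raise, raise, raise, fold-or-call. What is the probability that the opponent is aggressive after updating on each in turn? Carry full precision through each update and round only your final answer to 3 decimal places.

0.376

Apply Bayes' rule sequentially, carrying P(aggressive) forward.
After 'raise': normaliser = 0.6·0.1500 + 0.45·0.3000 + 0.25·0.5500; P(aggressive) ≈ 0.2483, P(balanced) ≈ 0.3724, P(conservative) ≈ 0.3793
After 'raise': normaliser = 0.6·0.2483 + 0.45·0.3724 + 0.25·0.3793; P(aggressive) ≈ 0.3621, P(balanced) ≈ 0.4074, P(conservative) ≈ 0.2305
After 'raise': normaliser = 0.6·0.3621 + 0.45·0.4074 + 0.25·0.2305; P(aggressive) ≈ 0.4742, P(balanced) ≈ 0.4001, P(conservative) ≈ 0.1258
After 'fold-or-call': normaliser = 0.4·0.4742 + 0.55·0.4001 + 0.75·0.1258; P(aggressive) ≈ 0.3763, P(balanced) ≈ 0.4366, P(conservative) ≈ 0.1871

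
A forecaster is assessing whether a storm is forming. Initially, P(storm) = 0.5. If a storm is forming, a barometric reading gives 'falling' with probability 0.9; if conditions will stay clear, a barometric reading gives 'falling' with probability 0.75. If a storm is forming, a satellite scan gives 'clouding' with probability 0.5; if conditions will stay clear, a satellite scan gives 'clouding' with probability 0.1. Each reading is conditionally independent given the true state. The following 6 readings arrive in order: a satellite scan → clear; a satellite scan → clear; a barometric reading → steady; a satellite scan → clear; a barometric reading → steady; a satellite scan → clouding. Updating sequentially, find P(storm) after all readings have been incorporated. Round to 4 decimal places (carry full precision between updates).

After a satellite scan='clear': P(storm) = 0.5·0.5000 / (0.5·0.5000 + 0.9·0.5000) ≈ 0.3571
After a satellite scan='clear': P(storm) = 0.5·0.3571 / (0.5·0.3571 + 0.9·0.6429) ≈ 0.2358
After a barometric reading='steady': P(storm) = 0.1·0.2358 / (0.1·0.2358 + 0.25·0.7642) ≈ 0.1099
After a satellite scan='clear': P(storm) = 0.5·0.1099 / (0.5·0.1099 + 0.9·0.8901) ≈ 0.0642
After a barometric reading='steady': P(storm) = 0.1·0.0642 / (0.1·0.0642 + 0.25·0.9358) ≈ 0.0267
After a satellite scan='clouding': P(storm) = 0.5·0.0267 / (0.5·0.0267 + 0.1·0.9733) ≈ 0.1206

0.1206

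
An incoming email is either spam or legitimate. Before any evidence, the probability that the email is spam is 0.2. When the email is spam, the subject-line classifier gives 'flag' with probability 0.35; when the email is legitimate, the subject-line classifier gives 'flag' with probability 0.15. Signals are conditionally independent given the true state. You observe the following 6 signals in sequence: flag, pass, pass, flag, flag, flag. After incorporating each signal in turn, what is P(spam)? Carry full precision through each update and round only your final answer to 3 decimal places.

0.813

After 'flag': P(spam) = 0.35·0.2000 / (0.35·0.2000 + 0.15·0.8000) ≈ 0.3684
After 'pass': P(spam) = 0.65·0.3684 / (0.65·0.3684 + 0.85·0.6316) ≈ 0.3085
After 'pass': P(spam) = 0.65·0.3085 / (0.65·0.3085 + 0.85·0.6915) ≈ 0.2544
After 'flag': P(spam) = 0.35·0.2544 / (0.35·0.2544 + 0.15·0.7456) ≈ 0.4432
After 'flag': P(spam) = 0.35·0.4432 / (0.35·0.4432 + 0.15·0.5568) ≈ 0.6500
After 'flag': P(spam) = 0.35·0.6500 / (0.35·0.6500 + 0.15·0.3500) ≈ 0.8125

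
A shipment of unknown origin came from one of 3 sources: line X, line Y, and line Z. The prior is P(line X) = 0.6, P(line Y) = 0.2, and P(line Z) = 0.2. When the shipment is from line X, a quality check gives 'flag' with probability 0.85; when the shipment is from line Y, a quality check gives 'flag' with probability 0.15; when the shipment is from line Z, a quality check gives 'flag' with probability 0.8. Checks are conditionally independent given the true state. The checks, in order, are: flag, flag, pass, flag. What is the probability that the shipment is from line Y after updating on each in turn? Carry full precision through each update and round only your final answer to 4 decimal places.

0.0075

After 'flag': normaliser = 0.85·0.6000 + 0.15·0.2000 + 0.8·0.2000; P(line X) ≈ 0.7286, P(line Y) ≈ 0.0429, P(line Z) ≈ 0.2286
After 'flag': normaliser = 0.85·0.7286 + 0.15·0.0429 + 0.8·0.2286; P(line X) ≈ 0.7659, P(line Y) ≈ 0.0080, P(line Z) ≈ 0.2261
After 'pass': normaliser = 0.15·0.7659 + 0.85·0.0080 + 0.2·0.2261; P(line X) ≈ 0.6885, P(line Y) ≈ 0.0405, P(line Z) ≈ 0.2710
After 'flag': normaliser = 0.85·0.6885 + 0.15·0.0405 + 0.8·0.2710; P(line X) ≈ 0.7242, P(line Y) ≈ 0.0075, P(line Z) ≈ 0.2683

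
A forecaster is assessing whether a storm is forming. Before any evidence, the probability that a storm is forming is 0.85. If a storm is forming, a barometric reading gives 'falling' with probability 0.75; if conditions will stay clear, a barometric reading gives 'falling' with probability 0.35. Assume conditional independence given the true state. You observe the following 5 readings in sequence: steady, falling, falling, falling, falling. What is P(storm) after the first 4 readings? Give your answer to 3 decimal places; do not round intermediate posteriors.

After 'steady': P(storm) = 0.25·0.8500 / (0.25·0.8500 + 0.65·0.1500) ≈ 0.6855
After 'falling': P(storm) = 0.75·0.6855 / (0.75·0.6855 + 0.35·0.3145) ≈ 0.8236
After 'falling': P(storm) = 0.75·0.8236 / (0.75·0.8236 + 0.35·0.1764) ≈ 0.9092
After 'falling': P(storm) = 0.75·0.9092 / (0.75·0.9092 + 0.35·0.0908) ≈ 0.9554

0.955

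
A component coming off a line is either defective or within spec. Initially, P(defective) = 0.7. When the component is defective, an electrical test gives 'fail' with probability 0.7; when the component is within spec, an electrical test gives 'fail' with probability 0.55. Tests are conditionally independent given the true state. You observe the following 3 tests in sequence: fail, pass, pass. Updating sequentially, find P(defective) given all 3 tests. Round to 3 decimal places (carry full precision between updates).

Each posterior becomes the prior for the next update.
After 'fail': P(defective) = 0.7·0.7000 / (0.7·0.7000 + 0.55·0.3000) ≈ 0.7481
After 'pass': P(defective) = 0.3·0.7481 / (0.3·0.7481 + 0.45·0.2519) ≈ 0.6644
After 'pass': P(defective) = 0.3·0.6644 / (0.3·0.6644 + 0.45·0.3356) ≈ 0.5689

0.569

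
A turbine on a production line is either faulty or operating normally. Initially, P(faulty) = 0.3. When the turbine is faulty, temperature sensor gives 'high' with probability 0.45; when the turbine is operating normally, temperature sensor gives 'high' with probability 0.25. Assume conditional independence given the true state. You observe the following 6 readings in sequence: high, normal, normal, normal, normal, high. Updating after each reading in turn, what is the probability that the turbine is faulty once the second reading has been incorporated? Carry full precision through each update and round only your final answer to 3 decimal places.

Each posterior becomes the prior for the next update.
After 'high': P(faulty) = 0.45·0.3000 / (0.45·0.3000 + 0.25·0.7000) ≈ 0.4355
After 'normal': P(faulty) = 0.55·0.4355 / (0.55·0.4355 + 0.75·0.5645) ≈ 0.3613

0.361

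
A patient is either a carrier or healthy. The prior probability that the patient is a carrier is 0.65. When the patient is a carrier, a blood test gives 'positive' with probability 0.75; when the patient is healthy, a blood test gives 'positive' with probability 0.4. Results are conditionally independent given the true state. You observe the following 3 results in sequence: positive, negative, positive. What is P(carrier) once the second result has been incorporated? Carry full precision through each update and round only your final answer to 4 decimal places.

After 'positive': P(carrier) = 0.75·0.6500 / (0.75·0.6500 + 0.4·0.3500) ≈ 0.7769
After 'negative': P(carrier) = 0.25·0.7769 / (0.25·0.7769 + 0.6·0.2231) ≈ 0.5920

0.5920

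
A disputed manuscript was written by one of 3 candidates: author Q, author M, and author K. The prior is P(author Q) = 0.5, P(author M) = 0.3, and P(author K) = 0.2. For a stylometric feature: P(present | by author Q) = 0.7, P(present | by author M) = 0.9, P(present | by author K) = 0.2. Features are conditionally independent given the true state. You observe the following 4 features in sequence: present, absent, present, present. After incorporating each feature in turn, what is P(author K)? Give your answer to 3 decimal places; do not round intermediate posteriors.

0.017

Each posterior becomes the prior for the next update.
After 'present': normaliser = 0.7·0.5000 + 0.9·0.3000 + 0.2·0.2000; P(author Q) ≈ 0.5303, P(author M) ≈ 0.4091, P(author K) ≈ 0.0606
After 'absent': normaliser = 0.3·0.5303 + 0.1·0.4091 + 0.8·0.0606; P(author Q) ≈ 0.6402, P(author M) ≈ 0.1646, P(author K) ≈ 0.1951
After 'present': normaliser = 0.7·0.6402 + 0.9·0.1646 + 0.2·0.1951; P(author Q) ≈ 0.7054, P(author M) ≈ 0.2332, P(author K) ≈ 0.0614
After 'present': normaliser = 0.7·0.7054 + 0.9·0.2332 + 0.2·0.0614; P(author Q) ≈ 0.6897, P(author M) ≈ 0.2932, P(author K) ≈ 0.0172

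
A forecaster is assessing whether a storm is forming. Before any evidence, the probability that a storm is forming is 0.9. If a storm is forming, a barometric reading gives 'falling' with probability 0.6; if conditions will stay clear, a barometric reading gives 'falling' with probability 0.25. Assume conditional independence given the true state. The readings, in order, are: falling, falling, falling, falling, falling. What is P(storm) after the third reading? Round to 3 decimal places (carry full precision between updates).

Apply Bayes' rule sequentially, carrying P(storm) forward.
After 'falling': P(storm) = 0.6·0.9000 / (0.6·0.9000 + 0.25·0.1000) ≈ 0.9558
After 'falling': P(storm) = 0.6·0.9558 / (0.6·0.9558 + 0.25·0.0442) ≈ 0.9811
After 'falling': P(storm) = 0.6·0.9811 / (0.6·0.9811 + 0.25·0.0189) ≈ 0.9920

0.992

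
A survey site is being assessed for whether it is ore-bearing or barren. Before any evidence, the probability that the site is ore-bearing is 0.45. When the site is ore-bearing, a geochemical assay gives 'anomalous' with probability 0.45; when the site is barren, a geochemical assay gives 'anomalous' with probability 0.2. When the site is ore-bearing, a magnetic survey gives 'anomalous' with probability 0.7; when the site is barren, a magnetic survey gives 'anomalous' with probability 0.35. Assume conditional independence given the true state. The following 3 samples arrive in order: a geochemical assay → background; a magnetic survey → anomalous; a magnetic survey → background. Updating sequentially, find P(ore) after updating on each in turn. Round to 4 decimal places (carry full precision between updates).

0.3418

After a geochemical assay='background': P(ore) = 0.55·0.4500 / (0.55·0.4500 + 0.8·0.5500) ≈ 0.3600
After a magnetic survey='anomalous': P(ore) = 0.7·0.3600 / (0.7·0.3600 + 0.35·0.6400) ≈ 0.5294
After a magnetic survey='background': P(ore) = 0.3·0.5294 / (0.3·0.5294 + 0.65·0.4706) ≈ 0.3418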